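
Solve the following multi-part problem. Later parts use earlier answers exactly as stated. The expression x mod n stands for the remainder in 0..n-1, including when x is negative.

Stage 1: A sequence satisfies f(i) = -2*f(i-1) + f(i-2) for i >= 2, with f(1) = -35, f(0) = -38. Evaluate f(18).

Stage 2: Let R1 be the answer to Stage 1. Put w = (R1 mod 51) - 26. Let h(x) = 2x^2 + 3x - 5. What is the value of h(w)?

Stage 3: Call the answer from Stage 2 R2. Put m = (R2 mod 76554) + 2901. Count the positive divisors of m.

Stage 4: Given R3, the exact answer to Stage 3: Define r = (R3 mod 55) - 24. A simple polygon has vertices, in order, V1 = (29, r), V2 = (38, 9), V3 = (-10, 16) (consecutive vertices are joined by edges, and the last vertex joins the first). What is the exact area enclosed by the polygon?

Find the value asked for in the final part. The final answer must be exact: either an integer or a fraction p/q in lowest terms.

Stage 1: f(2) = -2*(-35) + 1*(-38) = 32; iterating: f(2)=32, f(3)=-99, f(4)=230, f(5)=-559, f(6)=1348, f(7)=-3255, f(8)=7858, f(9)=-18971, f(10)=45800, f(11)=-110571, f(12)=266942, f(13)=-644455, f(14)=1555852, f(15)=-3756159, f(16)=9068170, f(17)=-21892499, f(18)=52853168; answer 52853168
Stage 2: R1 = 52853168; w = 6; 2*(6)^2 + 3*(6)^1 - 5 = (72) + (18) + (-5) = 85; answer 85
Stage 3: R2 = 85; m = 2986; 2986 = 2 * 1493; number of divisors = (1+1) * (1+1) = 4; answer 4
Stage 4: R3 = 4; r = -20; cross terms: (29*9 - 38*-20)=1021, (38*16 - -10*9)=698, (-10*-20 - 29*16)=-264; twice the area = |1455| = 1455; area = 1455/2; answer 1455/2

1455/2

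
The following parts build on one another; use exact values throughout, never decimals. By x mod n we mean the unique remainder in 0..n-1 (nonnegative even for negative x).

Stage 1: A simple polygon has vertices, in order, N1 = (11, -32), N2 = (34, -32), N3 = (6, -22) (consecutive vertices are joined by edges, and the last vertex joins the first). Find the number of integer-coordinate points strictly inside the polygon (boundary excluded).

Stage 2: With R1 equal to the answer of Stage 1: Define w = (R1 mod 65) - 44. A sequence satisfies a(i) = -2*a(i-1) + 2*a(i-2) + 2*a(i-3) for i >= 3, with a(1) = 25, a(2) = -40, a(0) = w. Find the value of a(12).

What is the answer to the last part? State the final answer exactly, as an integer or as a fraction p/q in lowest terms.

-379168

Stage 1: cross terms: (11*-32 - 34*-32)=736, (34*-22 - 6*-32)=-556, (6*-32 - 11*-22)=50; twice the area = |230| = 230; area = 115; boundary points = 23 + 2 + 5 = 30; strictly interior points = area - boundary/2 + 1 = 101; answer 101
Stage 2: R1 = 101; w = -8; a(3) = -2*(-40) + 2*(25) + 2*(-8) = 114; iterating: a(3)=114, a(4)=-258, a(5)=664, a(6)=-1616, a(7)=4044, a(8)=-9992, a(9)=24840, a(10)=-61576, a(11)=152848, a(12)=-379168; answer -379168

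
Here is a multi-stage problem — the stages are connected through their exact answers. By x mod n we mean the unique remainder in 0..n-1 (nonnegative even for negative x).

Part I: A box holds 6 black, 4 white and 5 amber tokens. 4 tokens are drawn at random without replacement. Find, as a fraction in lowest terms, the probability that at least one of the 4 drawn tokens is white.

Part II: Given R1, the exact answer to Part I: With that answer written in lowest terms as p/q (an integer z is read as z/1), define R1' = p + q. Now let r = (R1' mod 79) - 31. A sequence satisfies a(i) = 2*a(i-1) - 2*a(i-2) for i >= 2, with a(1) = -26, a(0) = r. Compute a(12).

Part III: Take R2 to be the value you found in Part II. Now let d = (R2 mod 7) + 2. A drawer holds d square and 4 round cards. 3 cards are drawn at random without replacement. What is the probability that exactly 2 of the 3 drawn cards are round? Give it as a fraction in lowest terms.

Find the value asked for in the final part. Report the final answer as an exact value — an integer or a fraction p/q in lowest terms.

Part I: total draws C(15,4) = 1365; complement C(11,4) = 330; favorable 1365 - 330 = 1035; P = 69/91; answer 69/91
Part II: R1 = 69/91; threaded value p + q = 160; r = -29; a(2) = 2*(-26) - 2*(-29) = 6; iterating: a(2)=6, a(3)=64, a(4)=116, a(5)=104, a(6)=-24, a(7)=-256, a(8)=-464, a(9)=-416, a(10)=96, a(11)=1024, a(12)=1856; answer 1856
Part III: R2 = 1856; d = 3; total draws C(7,3) = 35; favorable C(4,2)*C(3,1) = 18; P = 18/35; answer 18/35

18/35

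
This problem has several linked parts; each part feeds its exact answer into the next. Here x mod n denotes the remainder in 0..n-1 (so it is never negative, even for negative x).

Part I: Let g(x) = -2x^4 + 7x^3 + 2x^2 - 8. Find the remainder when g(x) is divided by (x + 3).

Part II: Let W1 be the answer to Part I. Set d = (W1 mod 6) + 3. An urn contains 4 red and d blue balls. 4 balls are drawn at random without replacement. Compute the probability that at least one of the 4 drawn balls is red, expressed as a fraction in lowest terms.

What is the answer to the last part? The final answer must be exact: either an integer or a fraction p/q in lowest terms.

69/70

Part I: remainder = value at the root: -2*(-3)^4 + 7*(-3)^3 + 2*(-3)^2 - 8 = (-162) + (-189) + (18) + (-8) = -341; answer -341
Part II: W1 = -341; d = 4; total draws C(8,4) = 70; complement C(4,4) = 1; favorable 70 - 1 = 69; P = 69/70; answer 69/70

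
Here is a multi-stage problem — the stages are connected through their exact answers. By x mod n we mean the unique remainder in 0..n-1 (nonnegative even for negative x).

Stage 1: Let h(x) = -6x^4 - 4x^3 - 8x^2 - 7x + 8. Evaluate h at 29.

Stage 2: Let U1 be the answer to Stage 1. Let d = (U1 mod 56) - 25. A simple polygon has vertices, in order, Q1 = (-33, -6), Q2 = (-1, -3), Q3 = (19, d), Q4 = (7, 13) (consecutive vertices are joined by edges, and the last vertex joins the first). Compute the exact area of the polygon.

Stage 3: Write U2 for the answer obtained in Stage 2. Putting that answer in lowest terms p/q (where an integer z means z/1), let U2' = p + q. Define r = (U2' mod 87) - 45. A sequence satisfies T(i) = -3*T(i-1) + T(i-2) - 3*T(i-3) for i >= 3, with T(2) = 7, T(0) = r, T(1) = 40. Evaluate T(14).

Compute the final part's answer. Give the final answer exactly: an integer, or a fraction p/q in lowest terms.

-122136239

Stage 1: -6*(29)^4 - 4*(29)^3 - 8*(29)^2 - 7*(29)^1 + 8 = (-4243686) + (-97556) + (-6728) + (-203) + (8) = -4348165; answer -4348165
Stage 2: U1 = -4348165; d = -14; cross terms: (-33*-3 - -1*-6)=93, (-1*-14 - 19*-3)=71, (19*13 - 7*-14)=345, (7*-6 - -33*13)=387; twice the area = |896| = 896; area = 448; answer 448
Stage 3: U2 = 448; threaded value p + q = 449; r = -31; T(3) = -3*(7) + 1*(40) - 3*(-31) = 112; iterating: T(3)=112, T(4)=-449, T(5)=1438, T(6)=-5099, T(7)=18082, T(8)=-63659, T(9)=224356, T(10)=-790973, T(11)=2788252, T(12)=-9828797, T(13)=34647562, T(14)=-122136239; answer -122136239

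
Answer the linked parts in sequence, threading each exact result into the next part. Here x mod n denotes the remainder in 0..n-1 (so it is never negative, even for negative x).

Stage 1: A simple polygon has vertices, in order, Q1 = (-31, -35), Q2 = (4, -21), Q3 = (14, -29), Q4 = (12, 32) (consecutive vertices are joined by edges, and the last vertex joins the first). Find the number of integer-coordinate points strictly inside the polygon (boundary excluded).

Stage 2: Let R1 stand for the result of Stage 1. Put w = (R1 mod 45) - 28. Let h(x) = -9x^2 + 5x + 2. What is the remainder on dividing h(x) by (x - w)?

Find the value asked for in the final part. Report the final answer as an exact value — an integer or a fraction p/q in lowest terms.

-1032

Stage 1: cross terms: (-31*-21 - 4*-35)=791, (4*-29 - 14*-21)=178, (14*32 - 12*-29)=796, (12*-35 - -31*32)=572; twice the area = |2337| = 2337; area = 2337/2; boundary points = 7 + 2 + 1 + 1 = 11; strictly interior points = area - boundary/2 + 1 = 1164; answer 1164
Stage 2: R1 = 1164; w = 11; remainder = value at the root: -9*(11)^2 + 5*(11)^1 + 2 = (-1089) + (55) + (2) = -1032; answer -1032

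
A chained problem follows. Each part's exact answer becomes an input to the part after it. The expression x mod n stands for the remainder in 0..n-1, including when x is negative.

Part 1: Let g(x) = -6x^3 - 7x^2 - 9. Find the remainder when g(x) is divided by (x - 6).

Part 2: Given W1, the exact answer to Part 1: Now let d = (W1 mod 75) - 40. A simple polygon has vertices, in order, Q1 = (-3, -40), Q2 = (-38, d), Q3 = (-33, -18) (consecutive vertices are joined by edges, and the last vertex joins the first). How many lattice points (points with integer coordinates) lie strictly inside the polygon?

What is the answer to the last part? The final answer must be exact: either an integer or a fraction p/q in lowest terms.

Part 1: remainder = value at the root: -6*(6)^3 - 7*(6)^2 - 9 = (-1296) + (-252) + (-9) = -1557; answer -1557
Part 2: W1 = -1557; d = -22; cross terms: (-3*-22 - -38*-40)=-1454, (-38*-18 - -33*-22)=-42, (-33*-40 - -3*-18)=1266; twice the area = |-230| = 230; area = 115; boundary points = 1 + 1 + 2 = 4; strictly interior points = area - boundary/2 + 1 = 114; answer 114

114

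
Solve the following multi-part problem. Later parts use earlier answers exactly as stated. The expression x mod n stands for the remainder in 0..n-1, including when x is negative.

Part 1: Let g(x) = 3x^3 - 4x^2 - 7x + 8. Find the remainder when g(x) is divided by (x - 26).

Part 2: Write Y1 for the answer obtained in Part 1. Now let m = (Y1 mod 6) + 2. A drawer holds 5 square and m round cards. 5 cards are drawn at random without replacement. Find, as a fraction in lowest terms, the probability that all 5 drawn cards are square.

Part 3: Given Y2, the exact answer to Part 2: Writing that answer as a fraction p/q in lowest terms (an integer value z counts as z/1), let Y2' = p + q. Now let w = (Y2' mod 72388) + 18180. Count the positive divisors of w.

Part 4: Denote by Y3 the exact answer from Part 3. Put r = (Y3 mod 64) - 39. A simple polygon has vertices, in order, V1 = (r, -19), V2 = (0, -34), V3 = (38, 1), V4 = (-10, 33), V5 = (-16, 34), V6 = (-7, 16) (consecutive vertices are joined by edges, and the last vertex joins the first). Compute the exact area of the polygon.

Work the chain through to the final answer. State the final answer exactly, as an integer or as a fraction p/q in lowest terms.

Part 1: remainder = value at the root: 3*(26)^3 - 4*(26)^2 - 7*(26)^1 + 8 = (52728) + (-2704) + (-182) + (8) = 49850; answer 49850
Part 2: Y1 = 49850; m = 4; total draws C(9,5) = 126; favorable C(5,5) = 1; P = 1/126; answer 1/126
Part 3: Y2 = 1/126; threaded value p + q = 127; w = 18307; 18307 is prime, so its only divisors are 1 and 18307; count = 2; answer 2
Part 4: Y3 = 2; r = -37; cross terms: (-37*-34 - 0*-19)=1258, (0*1 - 38*-34)=1292, (38*33 - -10*1)=1264, (-10*34 - -16*33)=188, (-16*16 - -7*34)=-18, (-7*-19 - -37*16)=725; twice the area = |4709| = 4709; area = 4709/2; answer 4709/2

4709/2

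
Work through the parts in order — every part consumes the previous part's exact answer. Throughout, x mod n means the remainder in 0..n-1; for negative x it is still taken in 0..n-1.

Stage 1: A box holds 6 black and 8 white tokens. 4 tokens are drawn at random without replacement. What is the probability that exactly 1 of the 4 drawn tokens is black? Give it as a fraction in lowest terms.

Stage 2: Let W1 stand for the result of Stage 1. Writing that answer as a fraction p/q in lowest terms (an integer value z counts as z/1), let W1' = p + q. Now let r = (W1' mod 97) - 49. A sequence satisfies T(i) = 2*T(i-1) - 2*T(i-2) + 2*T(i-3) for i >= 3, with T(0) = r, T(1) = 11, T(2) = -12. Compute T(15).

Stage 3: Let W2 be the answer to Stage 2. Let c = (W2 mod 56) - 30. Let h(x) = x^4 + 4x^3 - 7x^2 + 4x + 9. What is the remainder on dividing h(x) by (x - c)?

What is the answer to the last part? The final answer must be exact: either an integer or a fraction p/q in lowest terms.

37

Stage 1: total draws C(14,4) = 1001; favorable C(6,1)*C(8,3) = 336; P = 48/143; answer 48/143
Stage 2: W1 = 48/143; threaded value p + q = 191; r = 45; T(3) = 2*(-12) - 2*(11) + 2*(45) = 44; iterating: T(3)=44, T(4)=134, T(5)=156, T(6)=132, T(7)=220, T(8)=488, T(9)=800, T(10)=1064, T(11)=1504, T(12)=2480, T(13)=4080, T(14)=6208, T(15)=9216; answer 9216
Stage 3: W2 = 9216; c = 2; remainder = value at the root: 1*(2)^4 + 4*(2)^3 - 7*(2)^2 + 4*(2)^1 + 9 = (16) + (32) + (-28) + (8) + (9) = 37; answer 37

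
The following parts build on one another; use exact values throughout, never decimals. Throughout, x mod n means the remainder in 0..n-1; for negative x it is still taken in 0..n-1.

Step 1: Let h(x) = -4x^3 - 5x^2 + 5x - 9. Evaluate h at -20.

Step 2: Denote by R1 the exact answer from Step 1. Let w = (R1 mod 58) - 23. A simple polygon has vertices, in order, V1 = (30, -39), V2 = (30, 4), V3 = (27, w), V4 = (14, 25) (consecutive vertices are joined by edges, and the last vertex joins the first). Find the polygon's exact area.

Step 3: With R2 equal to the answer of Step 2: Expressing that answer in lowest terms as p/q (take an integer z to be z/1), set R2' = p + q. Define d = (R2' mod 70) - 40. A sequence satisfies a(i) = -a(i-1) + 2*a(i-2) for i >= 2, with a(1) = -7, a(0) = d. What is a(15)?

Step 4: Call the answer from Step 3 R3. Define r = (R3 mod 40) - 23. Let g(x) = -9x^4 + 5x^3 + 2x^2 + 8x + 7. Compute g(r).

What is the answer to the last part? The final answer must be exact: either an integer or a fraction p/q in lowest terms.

-12713

Step 1: -4*(-20)^3 - 5*(-20)^2 + 5*(-20)^1 - 9 = (32000) + (-2000) + (-100) + (-9) = 29891; answer 29891
Step 2: R1 = 29891; w = -2; cross terms: (30*4 - 30*-39)=1290, (30*-2 - 27*4)=-168, (27*25 - 14*-2)=703, (14*-39 - 30*25)=-1296; twice the area = |529| = 529; area = 529/2; answer 529/2
Step 3: R2 = 529/2; threaded value p + q = 531; d = 1; a(2) = -1*(-7) + 2*(1) = 9; iterating: a(2)=9, a(3)=-23, a(4)=41, a(5)=-87, a(6)=169, a(7)=-343, a(8)=681, a(9)=-1367, a(10)=2729, a(11)=-5463, a(12)=10921, a(13)=-21847, a(14)=43689, a(15)=-87383; answer -87383
Step 4: R3 = -87383; r = -6; -9*(-6)^4 + 5*(-6)^3 + 2*(-6)^2 + 8*(-6)^1 + 7 = (-11664) + (-1080) + (72) + (-48) + (7) = -12713; answer -12713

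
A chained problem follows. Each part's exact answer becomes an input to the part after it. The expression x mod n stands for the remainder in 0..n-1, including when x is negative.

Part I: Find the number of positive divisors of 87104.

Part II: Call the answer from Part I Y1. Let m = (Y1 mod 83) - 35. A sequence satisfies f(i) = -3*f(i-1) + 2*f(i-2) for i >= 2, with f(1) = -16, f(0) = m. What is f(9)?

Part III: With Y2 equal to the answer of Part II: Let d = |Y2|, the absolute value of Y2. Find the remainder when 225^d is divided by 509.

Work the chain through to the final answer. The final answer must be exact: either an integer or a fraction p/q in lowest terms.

359

Part I: 87104 = 2^6 * 1361; number of divisors = (6+1) * (1+1) = 14; answer 14
Part II: Y1 = 14; m = -21; f(2) = -3*(-16) + 2*(-21) = 6; iterating: f(2)=6, f(3)=-50, f(4)=162, f(5)=-586, f(6)=2082, f(7)=-7418, f(8)=26418, f(9)=-94090; answer -94090
Part III: Y2 = -94090; d = 94090; squarings mod 509: 225^1=225, 225^2=234, 225^4=293, 225^8=337, 225^16=62, 225^32=281, 225^64=66, 225^128=284, 225^256=234, 225^512=293, 225^1024=337, 225^2048=62, 225^4096=281, 225^8192=66, 225^16384=284, 225^32768=234, 225^65536=293; 225^94090 = 225^2 * 225^8 * 225^128 * 225^256 * 225^512 * 225^1024 * 225^2048 * 225^8192 * 225^16384 * 225^65536 = 359 (mod 509); answer 359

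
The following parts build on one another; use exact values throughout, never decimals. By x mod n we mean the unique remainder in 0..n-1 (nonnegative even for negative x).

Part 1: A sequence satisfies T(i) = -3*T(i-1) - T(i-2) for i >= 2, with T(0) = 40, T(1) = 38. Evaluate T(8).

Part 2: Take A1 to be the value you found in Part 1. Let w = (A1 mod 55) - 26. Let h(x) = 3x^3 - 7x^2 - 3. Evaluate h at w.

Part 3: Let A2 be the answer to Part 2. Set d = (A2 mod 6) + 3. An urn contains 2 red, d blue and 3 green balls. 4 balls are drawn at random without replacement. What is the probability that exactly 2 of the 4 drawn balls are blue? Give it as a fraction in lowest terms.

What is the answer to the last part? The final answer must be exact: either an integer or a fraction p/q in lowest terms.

Part 1: T(2) = -3*(38) - 1*(40) = -154; iterating: T(2)=-154, T(3)=424, T(4)=-1118, T(5)=2930, T(6)=-7672, T(7)=20086, T(8)=-52586; answer -52586
Part 2: A1 = -52586; w = 23; 3*(23)^3 - 7*(23)^2 - 3 = (36501) + (-3703) + (-3) = 32795; answer 32795
Part 3: A2 = 32795; d = 8; total draws C(13,4) = 715; favorable C(8,2)*C(5,2) = 280; P = 56/143; answer 56/143

56/143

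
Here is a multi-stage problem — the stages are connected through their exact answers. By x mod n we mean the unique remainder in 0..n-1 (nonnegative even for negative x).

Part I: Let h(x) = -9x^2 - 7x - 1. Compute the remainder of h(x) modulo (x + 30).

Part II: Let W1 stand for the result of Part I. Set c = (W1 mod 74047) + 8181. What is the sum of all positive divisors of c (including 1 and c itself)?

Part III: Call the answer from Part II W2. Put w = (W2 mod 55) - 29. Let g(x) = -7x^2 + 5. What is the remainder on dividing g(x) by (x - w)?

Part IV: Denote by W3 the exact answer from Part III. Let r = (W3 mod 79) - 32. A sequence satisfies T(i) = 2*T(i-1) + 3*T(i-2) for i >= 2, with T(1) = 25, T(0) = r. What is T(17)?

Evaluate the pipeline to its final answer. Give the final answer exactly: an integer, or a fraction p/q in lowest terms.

645700825

Part I: remainder = value at the root: -9*(-30)^2 - 7*(-30)^1 - 1 = (-8100) + (210) + (-1) = -7891; answer -7891
Part II: W1 = -7891; c = 74337; 74337 = 3 * 71 * 349; sigma = (1 + 3) * (1 + 71) * (1 + 349) = 4 * 72 * 350 = 100800; answer 100800
Part III: W2 = 100800; w = 11; remainder = value at the root: -7*(11)^2 + 5 = (-847) + (5) = -842; answer -842
Part IV: W3 = -842; r = -5; T(2) = 2*(25) + 3*(-5) = 35; iterating: T(2)=35, T(3)=145, T(4)=395, T(5)=1225, T(6)=3635, T(7)=10945, T(8)=32795, T(9)=98425, T(10)=295235, T(11)=885745, T(12)=2657195, T(13)=7971625, T(14)=23914835, T(15)=71744545, T(16)=215233595, T(17)=645700825; answer 645700825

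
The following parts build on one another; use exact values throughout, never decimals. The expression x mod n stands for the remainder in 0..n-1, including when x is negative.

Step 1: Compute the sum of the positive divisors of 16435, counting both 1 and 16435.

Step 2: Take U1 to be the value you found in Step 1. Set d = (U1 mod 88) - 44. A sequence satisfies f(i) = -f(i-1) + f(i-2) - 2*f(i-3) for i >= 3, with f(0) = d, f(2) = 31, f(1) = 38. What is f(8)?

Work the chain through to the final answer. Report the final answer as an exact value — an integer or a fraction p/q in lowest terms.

-941

Step 1: 16435 = 5 * 19 * 173; sigma = (1 + 5) * (1 + 19) * (1 + 173) = 6 * 20 * 174 = 20880; answer 20880
Step 2: U1 = 20880; d = -20; f(3) = -1*(31) + 1*(38) - 2*(-20) = 47; iterating: f(3)=47, f(4)=-92, f(5)=77, f(6)=-263, f(7)=524, f(8)=-941; answer -941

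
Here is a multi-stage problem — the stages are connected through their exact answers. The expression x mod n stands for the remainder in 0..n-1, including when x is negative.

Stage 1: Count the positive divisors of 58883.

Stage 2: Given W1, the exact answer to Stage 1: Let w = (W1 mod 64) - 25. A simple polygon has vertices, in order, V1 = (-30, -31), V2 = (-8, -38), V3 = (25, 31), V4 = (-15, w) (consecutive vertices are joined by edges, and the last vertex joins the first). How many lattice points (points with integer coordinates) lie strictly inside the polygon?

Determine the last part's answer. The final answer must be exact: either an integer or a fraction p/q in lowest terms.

789

Stage 1: 58883 = 11 * 53 * 101; number of divisors = (1+1) * (1+1) * (1+1) = 8; answer 8
Stage 2: W1 = 8; w = -17; cross terms: (-30*-38 - -8*-31)=892, (-8*31 - 25*-38)=702, (25*-17 - -15*31)=40, (-15*-31 - -30*-17)=-45; twice the area = |1589| = 1589; area = 1589/2; boundary points = 1 + 3 + 8 + 1 = 13; strictly interior points = area - boundary/2 + 1 = 789; answer 789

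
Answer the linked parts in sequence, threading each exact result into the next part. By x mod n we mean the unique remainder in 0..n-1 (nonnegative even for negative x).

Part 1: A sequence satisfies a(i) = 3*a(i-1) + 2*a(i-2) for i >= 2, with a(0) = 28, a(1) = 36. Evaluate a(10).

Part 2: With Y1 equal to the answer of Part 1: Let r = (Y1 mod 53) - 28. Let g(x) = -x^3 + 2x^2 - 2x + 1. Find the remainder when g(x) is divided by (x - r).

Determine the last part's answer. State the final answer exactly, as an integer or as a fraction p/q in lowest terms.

-399

Part 1: a(2) = 3*(36) + 2*(28) = 164; iterating: a(2)=164, a(3)=564, a(4)=2020, a(5)=7188, a(6)=25604, a(7)=91188, a(8)=324772, a(9)=1156692, a(10)=4119620; answer 4119620
Part 2: Y1 = 4119620; r = 8; remainder = value at the root: -1*(8)^3 + 2*(8)^2 - 2*(8)^1 + 1 = (-512) + (128) + (-16) + (1) = -399; answer -399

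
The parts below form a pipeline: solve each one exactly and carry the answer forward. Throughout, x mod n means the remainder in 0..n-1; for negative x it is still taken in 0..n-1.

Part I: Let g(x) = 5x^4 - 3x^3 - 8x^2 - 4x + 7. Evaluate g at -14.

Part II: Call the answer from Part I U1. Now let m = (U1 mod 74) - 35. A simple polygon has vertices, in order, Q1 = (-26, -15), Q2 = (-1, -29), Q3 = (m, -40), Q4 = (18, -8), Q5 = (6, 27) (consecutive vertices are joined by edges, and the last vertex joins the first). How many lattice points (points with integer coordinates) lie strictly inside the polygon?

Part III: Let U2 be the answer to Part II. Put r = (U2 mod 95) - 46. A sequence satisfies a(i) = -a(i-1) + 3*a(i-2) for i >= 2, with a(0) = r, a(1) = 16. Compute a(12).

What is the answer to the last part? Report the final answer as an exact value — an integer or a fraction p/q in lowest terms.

Part I: 5*(-14)^4 - 3*(-14)^3 - 8*(-14)^2 - 4*(-14)^1 + 7 = (192080) + (8232) + (-1568) + (56) + (7) = 198807; answer 198807
Part II: U1 = 198807; m = 8; cross terms: (-26*-29 - -1*-15)=739, (-1*-40 - 8*-29)=272, (8*-8 - 18*-40)=656, (18*27 - 6*-8)=534, (6*-15 - -26*27)=612; twice the area = |2813| = 2813; area = 2813/2; boundary points = 1 + 1 + 2 + 1 + 2 = 7; strictly interior points = area - boundary/2 + 1 = 1404; answer 1404
Part III: U2 = 1404; r = 28; a(2) = -1*(16) + 3*(28) = 68; iterating: a(2)=68, a(3)=-20, a(4)=224, a(5)=-284, a(6)=956, a(7)=-1808, a(8)=4676, a(9)=-10100, a(10)=24128, a(11)=-54428, a(12)=126812; answer 126812

126812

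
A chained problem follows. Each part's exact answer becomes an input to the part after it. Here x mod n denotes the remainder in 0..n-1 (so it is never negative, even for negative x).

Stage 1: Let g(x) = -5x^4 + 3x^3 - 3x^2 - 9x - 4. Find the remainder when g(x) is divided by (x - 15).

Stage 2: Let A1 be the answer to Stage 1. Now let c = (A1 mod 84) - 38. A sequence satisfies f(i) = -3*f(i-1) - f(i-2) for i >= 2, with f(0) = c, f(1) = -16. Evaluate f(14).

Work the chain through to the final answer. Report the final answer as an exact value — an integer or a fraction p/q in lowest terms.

Stage 1: remainder = value at the root: -5*(15)^4 + 3*(15)^3 - 3*(15)^2 - 9*(15)^1 - 4 = (-253125) + (10125) + (-675) + (-135) + (-4) = -243814; answer -243814
Stage 2: A1 = -243814; c = 0; f(2) = -3*(-16) - 1*(0) = 48; iterating: f(2)=48, f(3)=-128, f(4)=336, f(5)=-880, f(6)=2304, f(7)=-6032, f(8)=15792, f(9)=-41344, f(10)=108240, f(11)=-283376, f(12)=741888, f(13)=-1942288, f(14)=5084976; answer 5084976

5084976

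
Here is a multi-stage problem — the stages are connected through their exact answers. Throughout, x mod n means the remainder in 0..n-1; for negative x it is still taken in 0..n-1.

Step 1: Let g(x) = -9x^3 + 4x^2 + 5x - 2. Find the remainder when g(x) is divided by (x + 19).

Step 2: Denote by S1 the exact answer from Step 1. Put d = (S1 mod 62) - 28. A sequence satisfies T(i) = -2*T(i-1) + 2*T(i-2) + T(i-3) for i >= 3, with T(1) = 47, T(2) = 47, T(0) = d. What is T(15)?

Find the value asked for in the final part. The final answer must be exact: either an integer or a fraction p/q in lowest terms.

-4479844

Step 1: remainder = value at the root: -9*(-19)^3 + 4*(-19)^2 + 5*(-19)^1 - 2 = (61731) + (1444) + (-95) + (-2) = 63078; answer 63078
Step 2: S1 = 63078; d = -4; T(3) = -2*(47) + 2*(47) + 1*(-4) = -4; iterating: T(3)=-4, T(4)=149, T(5)=-259, T(6)=812, T(7)=-1993, T(8)=5351, T(9)=-13876, T(10)=36461, T(11)=-95323, T(12)=249692, T(13)=-653569, T(14)=1711199, T(15)=-4479844; answer -4479844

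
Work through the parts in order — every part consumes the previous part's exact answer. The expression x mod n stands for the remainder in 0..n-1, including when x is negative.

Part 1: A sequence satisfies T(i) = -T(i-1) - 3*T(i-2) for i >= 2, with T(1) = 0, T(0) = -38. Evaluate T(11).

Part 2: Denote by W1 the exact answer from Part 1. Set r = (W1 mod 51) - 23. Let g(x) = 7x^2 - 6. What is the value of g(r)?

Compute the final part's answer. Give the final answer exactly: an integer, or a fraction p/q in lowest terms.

1177

Part 1: T(2) = -1*(0) - 3*(-38) = 114; iterating: T(2)=114, T(3)=-114, T(4)=-228, T(5)=570, T(6)=114, T(7)=-1824, T(8)=1482, T(9)=3990, T(10)=-8436, T(11)=-3534; answer -3534
Part 2: W1 = -3534; r = 13; 7*(13)^2 - 6 = (1183) + (-6) = 1177; answer 1177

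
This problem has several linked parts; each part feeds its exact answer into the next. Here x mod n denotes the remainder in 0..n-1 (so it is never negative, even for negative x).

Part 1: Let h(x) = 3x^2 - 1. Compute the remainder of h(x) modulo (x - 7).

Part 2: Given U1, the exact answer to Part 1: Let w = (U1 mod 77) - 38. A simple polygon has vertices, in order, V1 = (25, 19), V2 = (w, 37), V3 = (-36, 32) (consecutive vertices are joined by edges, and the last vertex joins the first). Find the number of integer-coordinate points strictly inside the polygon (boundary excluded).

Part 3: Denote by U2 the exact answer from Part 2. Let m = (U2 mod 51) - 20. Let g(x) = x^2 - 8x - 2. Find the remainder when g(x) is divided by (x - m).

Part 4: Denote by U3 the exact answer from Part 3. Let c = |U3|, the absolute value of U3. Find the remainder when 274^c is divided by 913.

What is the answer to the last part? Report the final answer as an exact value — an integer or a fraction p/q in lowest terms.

727

Part 1: remainder = value at the root: 3*(7)^2 - 1 = (147) + (-1) = 146; answer 146
Part 2: U1 = 146; w = 31; cross terms: (25*37 - 31*19)=336, (31*32 - -36*37)=2324, (-36*19 - 25*32)=-1484; twice the area = |1176| = 1176; area = 588; boundary points = 6 + 1 + 1 = 8; strictly interior points = area - boundary/2 + 1 = 585; answer 585
Part 3: U2 = 585; m = 4; remainder = value at the root: 1*(4)^2 - 8*(4)^1 - 2 = (16) + (-32) + (-2) = -18; answer -18
Part 4: U3 = -18; c = 18; squarings mod 913: 274^1=274, 274^2=210, 274^4=276, 274^8=397, 274^16=573; 274^18 = 274^2 * 274^16 = 727 (mod 913); answer 727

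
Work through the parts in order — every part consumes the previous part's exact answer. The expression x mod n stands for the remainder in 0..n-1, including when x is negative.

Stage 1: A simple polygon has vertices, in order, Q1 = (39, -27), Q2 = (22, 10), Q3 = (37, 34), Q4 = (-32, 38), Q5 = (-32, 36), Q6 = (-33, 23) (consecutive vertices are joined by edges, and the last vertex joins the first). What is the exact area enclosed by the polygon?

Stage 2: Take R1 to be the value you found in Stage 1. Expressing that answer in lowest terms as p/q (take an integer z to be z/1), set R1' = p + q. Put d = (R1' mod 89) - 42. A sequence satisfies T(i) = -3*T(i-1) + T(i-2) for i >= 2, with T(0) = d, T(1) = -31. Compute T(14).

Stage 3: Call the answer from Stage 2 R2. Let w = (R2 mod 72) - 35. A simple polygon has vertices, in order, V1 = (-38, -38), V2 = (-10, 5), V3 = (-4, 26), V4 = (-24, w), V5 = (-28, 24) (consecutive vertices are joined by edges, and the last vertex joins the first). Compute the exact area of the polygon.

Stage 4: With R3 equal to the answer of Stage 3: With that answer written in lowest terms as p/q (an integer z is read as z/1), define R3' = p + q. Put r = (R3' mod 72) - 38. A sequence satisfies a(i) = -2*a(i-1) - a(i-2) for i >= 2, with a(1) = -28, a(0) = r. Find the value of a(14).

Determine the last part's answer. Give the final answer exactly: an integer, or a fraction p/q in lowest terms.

Stage 1: cross terms: (39*10 - 22*-27)=984, (22*34 - 37*10)=378, (37*38 - -32*34)=2494, (-32*36 - -32*38)=64, (-32*23 - -33*36)=452, (-33*-27 - 39*23)=-6; twice the area = |4366| = 4366; area = 2183; answer 2183
Stage 2: R1 = 2183; threaded value p + q = 2184; d = 6; T(2) = -3*(-31) + 1*(6) = 99; iterating: T(2)=99, T(3)=-328, T(4)=1083, T(5)=-3577, T(6)=11814, T(7)=-39019, T(8)=128871, T(9)=-425632, T(10)=1405767, T(11)=-4642933, T(12)=15334566, T(13)=-50646631, T(14)=167274459; answer 167274459
Stage 3: R2 = 167274459; w = -8; cross terms: (-38*5 - -10*-38)=-570, (-10*26 - -4*5)=-240, (-4*-8 - -24*26)=656, (-24*24 - -28*-8)=-800, (-28*-38 - -38*24)=1976; twice the area = |1022| = 1022; area = 511; answer 511
Stage 4: R3 = 511; threaded value p + q = 512; r = -30; a(2) = -2*(-28) - 1*(-30) = 86; iterating: a(2)=86, a(3)=-144, a(4)=202, a(5)=-260, a(6)=318, a(7)=-376, a(8)=434, a(9)=-492, a(10)=550, a(11)=-608, a(12)=666, a(13)=-724, a(14)=782; answer 782

782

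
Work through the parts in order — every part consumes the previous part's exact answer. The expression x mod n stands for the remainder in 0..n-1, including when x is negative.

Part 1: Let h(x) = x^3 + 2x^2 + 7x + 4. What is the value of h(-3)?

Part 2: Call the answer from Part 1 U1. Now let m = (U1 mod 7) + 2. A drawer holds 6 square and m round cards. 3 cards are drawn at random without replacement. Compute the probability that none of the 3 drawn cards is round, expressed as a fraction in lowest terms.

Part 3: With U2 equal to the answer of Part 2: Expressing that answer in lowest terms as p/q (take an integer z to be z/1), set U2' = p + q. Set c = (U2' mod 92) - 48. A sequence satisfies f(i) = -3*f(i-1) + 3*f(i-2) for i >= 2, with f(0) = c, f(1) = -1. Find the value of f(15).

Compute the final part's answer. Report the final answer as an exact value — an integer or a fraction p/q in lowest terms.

3297713877

Part 1: 1*(-3)^3 + 2*(-3)^2 + 7*(-3)^1 + 4 = (-27) + (18) + (-21) + (4) = -26; answer -26
Part 2: U1 = -26; m = 4; total draws C(10,3) = 120; favorable C(6,3) = 20; P = 1/6; answer 1/6
Part 3: U2 = 1/6; threaded value p + q = 7; c = -41; f(2) = -3*(-1) + 3*(-41) = -120; iterating: f(2)=-120, f(3)=357, f(4)=-1431, f(5)=5364, f(6)=-20385, f(7)=77247, f(8)=-292896, f(9)=1110429, f(10)=-4209975, f(11)=15961212, f(12)=-60513561, f(13)=229424319, f(14)=-869813640, f(15)=3297713877; answer 3297713877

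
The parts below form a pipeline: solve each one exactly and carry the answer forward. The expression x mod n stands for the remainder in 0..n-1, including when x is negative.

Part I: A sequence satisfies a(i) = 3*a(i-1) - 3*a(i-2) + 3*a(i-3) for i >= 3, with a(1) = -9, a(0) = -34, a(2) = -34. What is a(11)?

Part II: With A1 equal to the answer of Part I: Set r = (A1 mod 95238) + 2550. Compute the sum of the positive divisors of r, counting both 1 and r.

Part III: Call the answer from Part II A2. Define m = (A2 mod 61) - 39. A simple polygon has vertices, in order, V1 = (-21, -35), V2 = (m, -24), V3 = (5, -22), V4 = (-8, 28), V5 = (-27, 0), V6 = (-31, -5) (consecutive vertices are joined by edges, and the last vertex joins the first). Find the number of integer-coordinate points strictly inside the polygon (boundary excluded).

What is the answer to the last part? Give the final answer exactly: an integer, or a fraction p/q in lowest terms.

1197

Part I: a(3) = 3*(-34) - 3*(-9) + 3*(-34) = -177; iterating: a(3)=-177, a(4)=-456, a(5)=-939, a(6)=-1980, a(7)=-4491, a(8)=-10350, a(9)=-23517, a(10)=-52974, a(11)=-119421; answer -119421
Part II: A1 = -119421; r = 73605; 73605 = 3 * 5 * 7 * 701; sigma = (1 + 3) * (1 + 5) * (1 + 7) * (1 + 701) = 4 * 6 * 8 * 702 = 134784; answer 134784
Part III: A2 = 134784; m = -4; cross terms: (-21*-24 - -4*-35)=364, (-4*-22 - 5*-24)=208, (5*28 - -8*-22)=-36, (-8*0 - -27*28)=756, (-27*-5 - -31*0)=135, (-31*-35 - -21*-5)=980; twice the area = |2407| = 2407; area = 2407/2; boundary points = 1 + 1 + 1 + 1 + 1 + 10 = 15; strictly interior points = area - boundary/2 + 1 = 1197; answer 1197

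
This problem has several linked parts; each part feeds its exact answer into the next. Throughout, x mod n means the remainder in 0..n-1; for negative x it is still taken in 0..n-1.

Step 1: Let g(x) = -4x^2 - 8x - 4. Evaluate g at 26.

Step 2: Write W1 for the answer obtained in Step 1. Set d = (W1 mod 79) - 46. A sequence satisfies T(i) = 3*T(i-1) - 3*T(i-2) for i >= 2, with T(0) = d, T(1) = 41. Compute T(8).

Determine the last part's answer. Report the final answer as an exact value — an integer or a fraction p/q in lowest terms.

-6480

Step 1: -4*(26)^2 - 8*(26)^1 - 4 = (-2704) + (-208) + (-4) = -2916; answer -2916
Step 2: W1 = -2916; d = -39; T(2) = 3*(41) - 3*(-39) = 240; iterating: T(2)=240, T(3)=597, T(4)=1071, T(5)=1422, T(6)=1053, T(7)=-1107, T(8)=-6480; answer -6480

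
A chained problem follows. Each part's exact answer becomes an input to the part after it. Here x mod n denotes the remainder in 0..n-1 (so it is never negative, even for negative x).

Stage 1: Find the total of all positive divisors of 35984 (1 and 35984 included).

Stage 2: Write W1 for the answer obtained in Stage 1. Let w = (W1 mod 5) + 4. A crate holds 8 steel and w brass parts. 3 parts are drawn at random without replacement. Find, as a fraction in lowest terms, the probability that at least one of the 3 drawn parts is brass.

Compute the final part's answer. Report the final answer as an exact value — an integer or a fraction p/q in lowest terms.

115/143

Stage 1: 35984 = 2^4 * 13 * 173; sigma = (1 + 2 + 4 + 8 + 16) * (1 + 13) * (1 + 173) = 31 * 14 * 174 = 75516; answer 75516
Stage 2: W1 = 75516; w = 5; total draws C(13,3) = 286; complement C(8,3) = 56; favorable 286 - 56 = 230; P = 115/143; answer 115/143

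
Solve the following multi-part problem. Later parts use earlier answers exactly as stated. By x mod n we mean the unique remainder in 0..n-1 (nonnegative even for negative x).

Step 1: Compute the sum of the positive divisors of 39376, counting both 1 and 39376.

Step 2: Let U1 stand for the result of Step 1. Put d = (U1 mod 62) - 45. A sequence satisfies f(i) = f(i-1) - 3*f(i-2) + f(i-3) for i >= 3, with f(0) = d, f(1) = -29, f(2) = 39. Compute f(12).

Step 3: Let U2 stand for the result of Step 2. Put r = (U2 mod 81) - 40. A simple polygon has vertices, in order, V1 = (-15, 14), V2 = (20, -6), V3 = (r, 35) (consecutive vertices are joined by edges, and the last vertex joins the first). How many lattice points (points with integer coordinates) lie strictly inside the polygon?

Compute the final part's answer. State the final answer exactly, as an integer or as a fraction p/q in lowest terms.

214

Step 1: 39376 = 2^4 * 23 * 107; sigma = (1 + 2 + 4 + 8 + 16) * (1 + 23) * (1 + 107) = 31 * 24 * 108 = 80352; answer 80352
Step 2: U1 = 80352; d = -45; f(3) = 1*(39) - 3*(-29) + 1*(-45) = 81; iterating: f(3)=81, f(4)=-65, f(5)=-269, f(6)=7, f(7)=749, f(8)=459, f(9)=-1781, f(10)=-2409, f(11)=3393, f(12)=8839; answer 8839
Step 3: U2 = 8839; r = -30; cross terms: (-15*-6 - 20*14)=-190, (20*35 - -30*-6)=520, (-30*14 - -15*35)=105; twice the area = |435| = 435; area = 435/2; boundary points = 5 + 1 + 3 = 9; strictly interior points = area - boundary/2 + 1 = 214; answer 214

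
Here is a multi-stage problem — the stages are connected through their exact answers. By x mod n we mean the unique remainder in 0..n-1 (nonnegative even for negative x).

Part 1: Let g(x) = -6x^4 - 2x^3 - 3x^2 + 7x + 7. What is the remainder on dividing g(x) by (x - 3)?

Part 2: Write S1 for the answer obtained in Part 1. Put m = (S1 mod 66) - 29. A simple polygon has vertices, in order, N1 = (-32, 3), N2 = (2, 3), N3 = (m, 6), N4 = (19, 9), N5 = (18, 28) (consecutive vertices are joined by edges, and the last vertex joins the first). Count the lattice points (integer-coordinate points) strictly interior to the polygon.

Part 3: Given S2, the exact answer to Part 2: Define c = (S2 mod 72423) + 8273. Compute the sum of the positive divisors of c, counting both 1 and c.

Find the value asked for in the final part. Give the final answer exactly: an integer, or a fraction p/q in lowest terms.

13968

Part 1: remainder = value at the root: -6*(3)^4 - 2*(3)^3 - 3*(3)^2 + 7*(3)^1 + 7 = (-486) + (-54) + (-27) + (21) + (7) = -539; answer -539
Part 2: S1 = -539; m = 26; cross terms: (-32*3 - 2*3)=-102, (2*6 - 26*3)=-66, (26*9 - 19*6)=120, (19*28 - 18*9)=370, (18*3 - -32*28)=950; twice the area = |1272| = 1272; area = 636; boundary points = 34 + 3 + 1 + 1 + 25 = 64; strictly interior points = area - boundary/2 + 1 = 605; answer 605
Part 3: S2 = 605; c = 8878; 8878 = 2 * 23 * 193; sigma = (1 + 2) * (1 + 23) * (1 + 193) = 3 * 24 * 194 = 13968; answer 13968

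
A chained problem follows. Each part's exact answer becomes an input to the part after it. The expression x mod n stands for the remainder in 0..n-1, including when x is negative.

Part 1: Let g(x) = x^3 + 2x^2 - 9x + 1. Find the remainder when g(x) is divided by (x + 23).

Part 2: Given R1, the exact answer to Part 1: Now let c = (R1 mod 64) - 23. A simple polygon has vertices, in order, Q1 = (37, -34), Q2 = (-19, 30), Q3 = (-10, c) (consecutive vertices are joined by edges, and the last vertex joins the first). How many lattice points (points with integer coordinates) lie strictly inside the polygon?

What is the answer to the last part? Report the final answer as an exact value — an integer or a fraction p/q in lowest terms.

4

Part 1: remainder = value at the root: 1*(-23)^3 + 2*(-23)^2 - 9*(-23)^1 + 1 = (-12167) + (1058) + (207) + (1) = -10901; answer -10901
Part 2: R1 = -10901; c = 20; cross terms: (37*30 - -19*-34)=464, (-19*20 - -10*30)=-80, (-10*-34 - 37*20)=-400; twice the area = |-16| = 16; area = 8; boundary points = 8 + 1 + 1 = 10; strictly interior points = area - boundary/2 + 1 = 4; answer 4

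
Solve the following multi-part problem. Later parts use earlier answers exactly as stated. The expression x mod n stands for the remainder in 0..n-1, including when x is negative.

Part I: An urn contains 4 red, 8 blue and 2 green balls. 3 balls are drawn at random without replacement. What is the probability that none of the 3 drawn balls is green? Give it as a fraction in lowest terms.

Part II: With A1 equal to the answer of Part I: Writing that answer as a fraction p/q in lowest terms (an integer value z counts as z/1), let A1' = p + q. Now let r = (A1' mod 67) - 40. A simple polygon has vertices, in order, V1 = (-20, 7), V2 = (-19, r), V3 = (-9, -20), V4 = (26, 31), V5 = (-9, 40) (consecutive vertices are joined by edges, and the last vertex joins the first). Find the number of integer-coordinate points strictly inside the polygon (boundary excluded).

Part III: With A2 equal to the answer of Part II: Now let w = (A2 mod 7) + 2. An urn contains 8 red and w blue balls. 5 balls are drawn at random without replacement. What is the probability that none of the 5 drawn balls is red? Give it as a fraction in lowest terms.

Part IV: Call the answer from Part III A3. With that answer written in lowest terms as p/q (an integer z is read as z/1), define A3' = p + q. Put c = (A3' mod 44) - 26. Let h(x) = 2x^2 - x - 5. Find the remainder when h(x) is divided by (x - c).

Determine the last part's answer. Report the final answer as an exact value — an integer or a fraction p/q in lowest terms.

Part I: total draws C(14,3) = 364; favorable C(12,3) = 220; P = 55/91; answer 55/91
Part II: A1 = 55/91; threaded value p + q = 146; r = -28; cross terms: (-20*-28 - -19*7)=693, (-19*-20 - -9*-28)=128, (-9*31 - 26*-20)=241, (26*40 - -9*31)=1319, (-9*7 - -20*40)=737; twice the area = |3118| = 3118; area = 1559; boundary points = 1 + 2 + 1 + 1 + 11 = 16; strictly interior points = area - boundary/2 + 1 = 1552; answer 1552
Part III: A2 = 1552; w = 7; total draws C(15,5) = 3003; favorable C(7,5) = 21; P = 1/143; answer 1/143
Part IV: A3 = 1/143; threaded value p + q = 144; c = -14; remainder = value at the root: 2*(-14)^2 - 1*(-14)^1 - 5 = (392) + (14) + (-5) = 401; answer 401

401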